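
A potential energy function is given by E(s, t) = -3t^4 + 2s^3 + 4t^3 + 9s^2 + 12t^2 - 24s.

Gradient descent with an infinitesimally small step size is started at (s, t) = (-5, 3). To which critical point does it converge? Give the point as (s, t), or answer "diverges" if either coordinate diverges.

E is separable, so gradient descent decouples: s follows -∂E/∂s, t follows -∂E/∂t.
∂E/∂s = 6(s - 1)(s + 4); at s=-5 this is 36, so s decreases.
∂E/∂t = -12t(t - 2)(t + 1); at t=3 this is -144, so t increases.
The s-coordinate has no critical point in that direction and runs off to infinity.

diverges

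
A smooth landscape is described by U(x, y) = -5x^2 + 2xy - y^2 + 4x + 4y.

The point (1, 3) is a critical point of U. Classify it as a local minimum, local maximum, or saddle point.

local maximum

The Hessian of U is constant: H = [[-10, 2], [2, -2]].
det(H) = (-10)·(-2) − 2² = 16.
det(H) > 0 and tr(H) = -12 < 0, so H is negative definite and the point is a local maximum.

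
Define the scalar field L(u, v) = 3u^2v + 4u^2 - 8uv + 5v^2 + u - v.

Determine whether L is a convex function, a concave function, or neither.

neither

The term 3u^2v is cubic, so the Hessian is not constant.
∂²L/∂u² = 6v + 8, which takes both signs as v varies (negative for sufficiently negative v). A diagonal entry of the Hessian changing sign means the Hessian is neither positive- nor negative-semidefinite on all of R^2.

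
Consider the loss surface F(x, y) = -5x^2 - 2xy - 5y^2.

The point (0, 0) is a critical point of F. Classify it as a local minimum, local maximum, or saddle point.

local maximum

The Hessian of F is constant: H = [[-10, -2], [-2, -10]].
det(H) = (-10)·(-10) − (-2)² = 96.
det(H) > 0 and tr(H) = -20 < 0, so H is negative definite and the point is a local maximum.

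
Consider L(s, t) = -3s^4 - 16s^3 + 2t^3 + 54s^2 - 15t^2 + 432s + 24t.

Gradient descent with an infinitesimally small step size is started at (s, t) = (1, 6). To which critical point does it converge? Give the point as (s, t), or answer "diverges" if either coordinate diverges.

(-3, 4)

L is separable, so gradient descent decouples: s follows -∂L/∂s, t follows -∂L/∂t.
∂L/∂s = -12(s - 3)(s + 3)(s + 4); at s=1 this is 480, so s decreases.
∂L/∂t = 6(t - 4)(t - 1); at t=6 this is 60, so t decreases.
s converges to its nearest critical value -3 (a local min of the s-part); t converges to 4. The iterate converges to (-3, 4).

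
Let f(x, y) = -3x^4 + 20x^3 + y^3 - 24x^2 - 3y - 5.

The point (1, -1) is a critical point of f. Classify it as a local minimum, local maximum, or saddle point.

The mixed partial ∂²f/∂x∂y is 0, so the Hessian at any point is diag(f_xx, f_yy) = diag(12(-3x^2 + 10x - 4), 6y).
At (1, -1): H = diag(36, -6).
The eigenvalues have opposite signs, so H is indefinite: a saddle point.

saddle point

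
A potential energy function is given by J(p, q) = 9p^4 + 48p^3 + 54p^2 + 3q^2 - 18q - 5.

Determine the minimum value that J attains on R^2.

J(p,q) separates as A(p) + B(q) − 5, so its minimum is min A + min B − 5.
A'(p) = 36p(p + 1)(p + 3) vanishes at p ∈ {-3, -1, 0}; B'(q) = 6q - 18 vanishes at q ∈ {3}.
Local minima of A (where A''>0): A(-3)=-81, A(0)=0. Local minima of B: B(3)=-27.
So the global minimum of J is A(-3) + B(3) − 5 = -81 − 27 − 5 = -113, attained at (-3, 3).

-113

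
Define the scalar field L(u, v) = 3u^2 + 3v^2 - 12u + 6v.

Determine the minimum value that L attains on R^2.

L(u,v) separates as P(u) + Q(v), so its minimum is min P + min Q.
P'(u) = 6u - 12 vanishes at u ∈ {2}; Q'(v) = 6v + 6 vanishes at v ∈ {-1}.
Local minima of P (where P''>0): P(2)=-12. Local minima of Q: Q(-1)=-3.
So the global minimum of L is P(2) + Q(-1) = -12 − 3 = -15, attained at (2, -1).

-15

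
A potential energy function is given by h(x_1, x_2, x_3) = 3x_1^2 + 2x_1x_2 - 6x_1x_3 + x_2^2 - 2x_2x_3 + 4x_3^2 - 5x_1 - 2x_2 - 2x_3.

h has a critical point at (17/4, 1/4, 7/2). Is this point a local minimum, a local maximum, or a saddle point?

The Hessian is constant: H = [[6, 2, -6], [2, 2, -2], [-6, -2, 8]].
Leading principal minors: Δ₁ = 6, Δ₂ = 8, Δ₃ = 16.
All leading minors are positive, so H is positive definite: a local minimum.

local minimum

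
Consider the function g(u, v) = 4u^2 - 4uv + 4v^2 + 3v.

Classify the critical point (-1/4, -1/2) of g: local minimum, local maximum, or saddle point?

The Hessian of g is constant: H = [[8, -4], [-4, 8]].
det(H) = 8·8 − (-4)² = 48.
det(H) > 0 and tr(H) = 16 > 0, so H is positive definite and the point is a local minimum.

local minimum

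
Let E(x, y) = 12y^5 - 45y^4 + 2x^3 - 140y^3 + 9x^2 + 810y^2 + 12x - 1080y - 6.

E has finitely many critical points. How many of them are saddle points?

4

E separates as a function of x plus a function of y, so ∇E=0 decouples.
∂E/∂x = 6(x + 1)(x + 2) = 0 at x ∈ {-2, -1}; ∂E/∂y = 60(y - 3)(y - 2)(y - 1)(y + 3) = 0 at y ∈ {-3, 1, 2, 3}.
The Hessian is diagonal: diag(E_xx, E_yy). Second derivatives: E_xx(-2)=-6, E_xx(-1)=6; E_yy(-3)=-7200, E_yy(1)=480, E_yy(2)=-300, E_yy(3)=720.
Saddle points occur where the two diagonal entries have opposite signs: (-2, 1), (-2, 3), (-1, -3), (-1, 2). Count: 4.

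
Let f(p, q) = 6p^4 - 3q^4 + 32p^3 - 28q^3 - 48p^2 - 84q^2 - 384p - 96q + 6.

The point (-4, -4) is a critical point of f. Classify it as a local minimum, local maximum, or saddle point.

saddle point

The mixed partial ∂²f/∂p∂q is 0, so the Hessian at any point is diag(f_pp, f_qq) = diag(24(3p^2 + 8p - 4), -12(3q^2 + 14q + 14)).
At (-4, -4): H = diag(288, -72).
The eigenvalues have opposite signs, so H is indefinite: a saddle point.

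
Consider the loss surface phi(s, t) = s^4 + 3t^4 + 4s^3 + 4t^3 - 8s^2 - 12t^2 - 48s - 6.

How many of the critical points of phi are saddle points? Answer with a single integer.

4

phi separates as a function of s plus a function of t, so ∇phi=0 decouples.
∂phi/∂s = 4(s - 2)(s + 2)(s + 3) = 0 at s ∈ {-3, -2, 2}; ∂phi/∂t = 12t(t - 1)(t + 2) = 0 at t ∈ {-2, 0, 1}.
The Hessian is diagonal: diag(phi_ss, phi_tt). Second derivatives: phi_ss(-3)=20, phi_ss(-2)=-16, phi_ss(2)=80; phi_tt(-2)=72, phi_tt(0)=-24, phi_tt(1)=36.
Saddle points occur where the two diagonal entries have opposite signs: (-3, 0), (-2, -2), (-2, 1), (2, 0). Count: 4.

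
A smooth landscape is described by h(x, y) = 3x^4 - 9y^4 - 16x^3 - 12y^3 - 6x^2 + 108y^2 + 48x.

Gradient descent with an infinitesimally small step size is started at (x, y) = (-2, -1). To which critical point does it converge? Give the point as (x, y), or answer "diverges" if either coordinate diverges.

(-1, 0)

h is separable, so gradient descent decouples: x follows -∂h/∂x, y follows -∂h/∂y.
∂h/∂x = 12(x - 4)(x - 1)(x + 1); at x=-2 this is -216, so x increases.
∂h/∂y = -36y(y - 2)(y + 3); at y=-1 this is -216, so y increases.
x converges to its nearest critical value -1 (a local min of the x-part); y converges to 0. The iterate converges to (-1, 0).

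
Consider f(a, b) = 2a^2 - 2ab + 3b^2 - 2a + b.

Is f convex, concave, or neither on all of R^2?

f is quadratic, so its Hessian is the constant matrix H = [[4, -2], [-2, 6]].
det(H) = 20, tr(H) = 10.
det(H) > 0 and tr(H) > 0, so H is positive definite everywhere: convex.

convex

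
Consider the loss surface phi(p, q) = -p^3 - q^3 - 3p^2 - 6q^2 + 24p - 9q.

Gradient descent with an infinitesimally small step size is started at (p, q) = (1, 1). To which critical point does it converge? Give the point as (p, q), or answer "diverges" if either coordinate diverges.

phi is separable, so gradient descent decouples: p follows -∂phi/∂p, q follows -∂phi/∂q.
∂phi/∂p = -3(p - 2)(p + 4); at p=1 this is 15, so p decreases.
∂phi/∂q = -3(q + 1)(q + 3); at q=1 this is -24, so q increases.
The q-coordinate has no critical point in that direction and runs off to infinity.

diverges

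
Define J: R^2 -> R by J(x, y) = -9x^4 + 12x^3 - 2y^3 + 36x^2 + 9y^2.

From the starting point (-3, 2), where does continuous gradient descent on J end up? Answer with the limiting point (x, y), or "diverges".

diverges

J is separable, so gradient descent decouples: x follows -∂J/∂x, y follows -∂J/∂y.
∂J/∂x = -36x(x - 2)(x + 1); at x=-3 this is 1080, so x decreases.
∂J/∂y = -6y(y - 3); at y=2 this is 12, so y decreases.
The x-coordinate has no critical point in that direction and runs off to infinity.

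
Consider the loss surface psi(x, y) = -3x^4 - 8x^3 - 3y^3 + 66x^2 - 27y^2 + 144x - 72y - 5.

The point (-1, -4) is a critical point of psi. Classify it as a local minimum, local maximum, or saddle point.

The mixed partial ∂²psi/∂x∂y is 0, so the Hessian at any point is diag(psi_xx, psi_yy) = diag(12(-3x^2 - 4x + 11), -18(y + 3)).
At (-1, -4): H = diag(144, 18).
Both eigenvalues are positive, so H is positive definite: a local minimum.

local minimum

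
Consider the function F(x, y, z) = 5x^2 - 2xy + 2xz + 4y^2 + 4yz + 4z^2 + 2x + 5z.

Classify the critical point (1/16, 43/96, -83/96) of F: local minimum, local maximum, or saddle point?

The Hessian is constant: H = [[10, -2, 2], [-2, 8, 4], [2, 4, 8]].
Leading principal minors: Δ₁ = 10, Δ₂ = 76, Δ₃ = 384.
All leading minors are positive, so H is positive definite: a local minimum.

local minimum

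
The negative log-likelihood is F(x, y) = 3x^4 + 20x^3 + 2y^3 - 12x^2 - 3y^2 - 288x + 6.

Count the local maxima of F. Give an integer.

1

F separates as a function of x plus a function of y, so ∇F=0 decouples.
∂F/∂x = 12(x - 2)(x + 3)(x + 4) = 0 at x ∈ {-4, -3, 2}; ∂F/∂y = 6y(y - 1) = 0 at y ∈ {0, 1}.
The Hessian is diagonal: diag(F_xx, F_yy). Second derivatives: F_xx(-4)=72, F_xx(-3)=-60, F_xx(2)=360; F_yy(0)=-6, F_yy(1)=6.
Local maxima occur where both diagonal entries negative: (-3, 0). Count: 1.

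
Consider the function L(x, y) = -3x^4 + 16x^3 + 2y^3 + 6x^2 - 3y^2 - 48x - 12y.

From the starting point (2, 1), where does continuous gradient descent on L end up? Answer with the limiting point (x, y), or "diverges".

L is separable, so gradient descent decouples: x follows -∂L/∂x, y follows -∂L/∂y.
∂L/∂x = -12(x - 4)(x - 1)(x + 1); at x=2 this is 72, so x decreases.
∂L/∂y = 6(y - 2)(y + 1); at y=1 this is -12, so y increases.
x converges to its nearest critical value 1 (a local min of the x-part); y converges to 2. The iterate converges to (1, 2).

(1, 2)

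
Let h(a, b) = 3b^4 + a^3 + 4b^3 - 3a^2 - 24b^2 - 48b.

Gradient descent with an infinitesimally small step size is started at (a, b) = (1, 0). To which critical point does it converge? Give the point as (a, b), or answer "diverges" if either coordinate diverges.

(2, 2)

h is separable, so gradient descent decouples: a follows -∂h/∂a, b follows -∂h/∂b.
∂h/∂a = 3a(a - 2); at a=1 this is -3, so a increases.
∂h/∂b = 12(b - 2)(b + 1)(b + 2); at b=0 this is -48, so b increases.
a converges to its nearest critical value 2 (a local min of the a-part); b converges to 2. The iterate converges to (2, 2).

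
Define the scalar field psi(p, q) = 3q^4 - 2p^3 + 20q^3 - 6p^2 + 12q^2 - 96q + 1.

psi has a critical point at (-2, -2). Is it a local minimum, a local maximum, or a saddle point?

The mixed partial ∂²psi/∂p∂q is 0, so the Hessian at any point is diag(psi_pp, psi_qq) = diag(-12(p + 1), 12(3q^2 + 10q + 2)).
At (-2, -2): H = diag(12, -72).
The eigenvalues have opposite signs, so H is indefinite: a saddle point.

saddle point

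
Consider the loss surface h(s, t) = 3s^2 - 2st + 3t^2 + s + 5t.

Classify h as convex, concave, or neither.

convex

h is quadratic, so its Hessian is the constant matrix H = [[6, -2], [-2, 6]].
det(H) = 32, tr(H) = 12.
det(H) > 0 and tr(H) > 0, so H is positive definite everywhere: convex.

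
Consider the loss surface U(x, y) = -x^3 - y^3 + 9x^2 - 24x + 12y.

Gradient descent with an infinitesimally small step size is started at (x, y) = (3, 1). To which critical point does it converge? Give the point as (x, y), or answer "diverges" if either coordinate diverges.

(2, -2)

U is separable, so gradient descent decouples: x follows -∂U/∂x, y follows -∂U/∂y.
∂U/∂x = -3(x - 4)(x - 2); at x=3 this is 3, so x decreases.
∂U/∂y = -3(y - 2)(y + 2); at y=1 this is 9, so y decreases.
x converges to its nearest critical value 2 (a local min of the x-part); y converges to -2. The iterate converges to (2, -2).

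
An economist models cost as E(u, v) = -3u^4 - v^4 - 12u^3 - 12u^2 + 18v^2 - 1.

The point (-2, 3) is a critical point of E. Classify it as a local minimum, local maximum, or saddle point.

The mixed partial ∂²E/∂u∂v is 0, so the Hessian at any point is diag(E_uu, E_vv) = diag(-12(3u^2 + 6u + 2), 12(-v^2 + 3)).
At (-2, 3): H = diag(-24, -72).
Both eigenvalues are negative, so H is negative definite: a local maximum.

local maximum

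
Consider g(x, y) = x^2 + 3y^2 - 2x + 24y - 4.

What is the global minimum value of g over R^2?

g(x,y) separates as P(x) + Q(y) − 4, so its minimum is min P + min Q − 4.
P'(x) = 2x - 2 vanishes at x ∈ {1}; Q'(y) = 6y + 24 vanishes at y ∈ {-4}.
Local minima of P (where P''>0): P(1)=-1. Local minima of Q: Q(-4)=-48.
So the global minimum of g is P(1) + Q(-4) − 4 = -1 − 48 − 4 = -53, attained at (1, -4).

-53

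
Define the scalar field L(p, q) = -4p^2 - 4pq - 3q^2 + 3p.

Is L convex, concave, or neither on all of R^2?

L is quadratic, so its Hessian is the constant matrix H = [[-8, -4], [-4, -6]].
det(H) = 32, tr(H) = -14.
det(H) > 0 and tr(H) < 0, so H is negative definite everywhere: concave.

concave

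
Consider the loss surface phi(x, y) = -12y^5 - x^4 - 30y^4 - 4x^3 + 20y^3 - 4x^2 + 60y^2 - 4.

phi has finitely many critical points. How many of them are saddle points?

6

phi separates as a function of x plus a function of y, so ∇phi=0 decouples.
∂phi/∂x = -4x(x + 1)(x + 2) = 0 at x ∈ {-2, -1, 0}; ∂phi/∂y = -60y(y - 1)(y + 1)(y + 2) = 0 at y ∈ {-2, -1, 0, 1}.
The Hessian is diagonal: diag(phi_xx, phi_yy). Second derivatives: phi_xx(-2)=-8, phi_xx(-1)=4, phi_xx(0)=-8; phi_yy(-2)=360, phi_yy(-1)=-120, phi_yy(0)=120, phi_yy(1)=-360.
Saddle points occur where the two diagonal entries have opposite signs: (-2, -2), (-2, 0), (-1, -1), (-1, 1), (0, -2), (0, 0). Count: 6.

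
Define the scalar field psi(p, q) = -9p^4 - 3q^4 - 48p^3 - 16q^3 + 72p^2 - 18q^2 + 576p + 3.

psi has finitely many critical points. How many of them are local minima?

1

psi separates as a function of p plus a function of q, so ∇psi=0 decouples.
∂psi/∂p = -36(p - 2)(p + 2)(p + 4) = 0 at p ∈ {-4, -2, 2}; ∂psi/∂q = -12q(q + 1)(q + 3) = 0 at q ∈ {-3, -1, 0}.
The Hessian is diagonal: diag(psi_pp, psi_qq). Second derivatives: psi_pp(-4)=-432, psi_pp(-2)=288, psi_pp(2)=-864; psi_qq(-3)=-72, psi_qq(-1)=24, psi_qq(0)=-36.
Local minima occur where both diagonal entries positive: (-2, -1). Count: 1.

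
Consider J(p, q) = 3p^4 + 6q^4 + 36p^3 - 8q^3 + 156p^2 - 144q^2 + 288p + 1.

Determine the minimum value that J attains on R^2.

J(p,q) separates as A(p) + B(q) + 1, so its minimum is min A + min B + 1.
A'(p) = 12(p + 2)(p + 3)(p + 4) vanishes at p ∈ {-4, -3, -2}; B'(q) = 24q(q - 4)(q + 3) vanishes at q ∈ {-3, 0, 4}.
Local minima of A (where A''>0): A(-4)=-192, A(-2)=-192. Local minima of B: B(-3)=-594, B(4)=-1280.
So the global minimum of J is A(-4) + B(4) + 1 = -192 − 1280 + 1 = -1471, attained at (-4, 4).

-1471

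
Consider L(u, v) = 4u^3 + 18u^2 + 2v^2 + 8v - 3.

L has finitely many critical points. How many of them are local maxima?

0

L separates as a function of u plus a function of v, so ∇L=0 decouples.
∂L/∂u = 12u(u + 3) = 0 at u ∈ {-3, 0}; ∂L/∂v = 4(v + 2) = 0 at v ∈ {-2}.
The Hessian is diagonal: diag(L_uu, L_vv). Second derivatives: L_uu(-3)=-36, L_uu(0)=36; L_vv(-2)=4.
Local maxima occur where both diagonal entries negative: none. Count: 0.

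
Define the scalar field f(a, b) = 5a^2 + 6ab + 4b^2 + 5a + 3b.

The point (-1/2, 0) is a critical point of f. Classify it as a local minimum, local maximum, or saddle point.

local minimum

The Hessian of f is constant: H = [[10, 6], [6, 8]].
det(H) = 10·8 − 6² = 44.
det(H) > 0 and tr(H) = 18 > 0, so H is positive definite and the point is a local minimum.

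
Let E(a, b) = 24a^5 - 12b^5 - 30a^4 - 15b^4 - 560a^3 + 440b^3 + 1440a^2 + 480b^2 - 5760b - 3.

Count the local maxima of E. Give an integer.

4

E separates as a function of a plus a function of b, so ∇E=0 decouples.
∂E/∂a = 120a(a - 3)(a - 2)(a + 4) = 0 at a ∈ {-4, 0, 2, 3}; ∂E/∂b = -60(b - 4)(b - 2)(b + 3)(b + 4) = 0 at b ∈ {-4, -3, 2, 4}.
The Hessian is diagonal: diag(E_aa, E_bb). Second derivatives: E_aa(-4)=-20160, E_aa(0)=2880, E_aa(2)=-1440, E_aa(3)=2520; E_bb(-4)=2880, E_bb(-3)=-2100, E_bb(2)=3600, E_bb(4)=-6720.
Local maxima occur where both diagonal entries negative: (-4, -3), (-4, 4), (2, -3), (2, 4). Count: 4.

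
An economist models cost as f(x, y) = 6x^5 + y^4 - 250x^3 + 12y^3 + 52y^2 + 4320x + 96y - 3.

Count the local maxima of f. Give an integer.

f separates as a function of x plus a function of y, so ∇f=0 decouples.
∂f/∂x = 30(x - 4)(x - 3)(x + 3)(x + 4) = 0 at x ∈ {-4, -3, 3, 4}; ∂f/∂y = 4(y + 2)(y + 3)(y + 4) = 0 at y ∈ {-4, -3, -2}.
The Hessian is diagonal: diag(f_xx, f_yy). Second derivatives: f_xx(-4)=-1680, f_xx(-3)=1260, f_xx(3)=-1260, f_xx(4)=1680; f_yy(-4)=8, f_yy(-3)=-4, f_yy(-2)=8.
Local maxima occur where both diagonal entries negative: (-4, -3), (3, -3). Count: 2.

2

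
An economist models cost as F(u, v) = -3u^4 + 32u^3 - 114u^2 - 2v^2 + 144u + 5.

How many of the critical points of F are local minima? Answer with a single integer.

0

F separates as a function of u plus a function of v, so ∇F=0 decouples.
∂F/∂u = -12(u - 4)(u - 3)(u - 1) = 0 at u ∈ {1, 3, 4}; ∂F/∂v = -4v = 0 at v ∈ {0}.
The Hessian is diagonal: diag(F_uu, F_vv). Second derivatives: F_uu(1)=-72, F_uu(3)=24, F_uu(4)=-36; F_vv(0)=-4.
Local minima occur where both diagonal entries positive: none. Count: 0.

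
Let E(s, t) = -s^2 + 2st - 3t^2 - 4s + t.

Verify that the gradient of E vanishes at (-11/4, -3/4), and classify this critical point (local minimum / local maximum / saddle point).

local maximum

∇E = (-2s + 2t - 4, 2s - 6t + 1); substituting (-11/4, -3/4) gives ∇E = (0, 0), so (-11/4, -3/4) is indeed a critical point.
The Hessian of E is constant: H = [[-2, 2], [2, -6]].
det(H) = (-2)·(-6) − 2² = 8.
det(H) > 0 and tr(H) = -8 < 0, so H is negative definite and the point is a local maximum.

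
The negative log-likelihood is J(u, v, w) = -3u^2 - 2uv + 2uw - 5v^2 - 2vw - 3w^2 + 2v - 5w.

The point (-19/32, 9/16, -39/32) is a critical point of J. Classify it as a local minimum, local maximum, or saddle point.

The Hessian is constant: H = [[-6, -2, 2], [-2, -10, -2], [2, -2, -6]].
Leading principal minors: Δ₁ = -6, Δ₂ = 56, Δ₃ = -256.
The minors alternate sign starting negative (−, +, −), so H is negative definite: a local maximum.

local maximum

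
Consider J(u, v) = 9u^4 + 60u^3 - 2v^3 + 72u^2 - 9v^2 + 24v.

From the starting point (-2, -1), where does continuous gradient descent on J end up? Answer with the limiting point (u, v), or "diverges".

(-4, -4)

J is separable, so gradient descent decouples: u follows -∂J/∂u, v follows -∂J/∂v.
∂J/∂u = 36u(u + 1)(u + 4); at u=-2 this is 144, so u decreases.
∂J/∂v = -6(v - 1)(v + 4); at v=-1 this is 36, so v decreases.
u converges to its nearest critical value -4 (a local min of the u-part); v converges to -4. The iterate converges to (-4, -4).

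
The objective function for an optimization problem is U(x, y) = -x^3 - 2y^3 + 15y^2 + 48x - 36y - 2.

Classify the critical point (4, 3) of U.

The mixed partial ∂²U/∂x∂y is 0, so the Hessian at any point is diag(U_xx, U_yy) = diag(-6x, 6(-2y + 5)).
At (4, 3): H = diag(-24, -6).
Both eigenvalues are negative, so H is negative definite: a local maximum.

local maximum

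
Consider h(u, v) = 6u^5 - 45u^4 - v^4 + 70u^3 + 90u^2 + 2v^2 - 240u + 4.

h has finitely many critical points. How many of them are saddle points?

6

h separates as a function of u plus a function of v, so ∇h=0 decouples.
∂h/∂u = 30(u - 4)(u - 2)(u - 1)(u + 1) = 0 at u ∈ {-1, 1, 2, 4}; ∂h/∂v = -4v(v - 1)(v + 1) = 0 at v ∈ {-1, 0, 1}.
The Hessian is diagonal: diag(h_uu, h_vv). Second derivatives: h_uu(-1)=-900, h_uu(1)=180, h_uu(2)=-180, h_uu(4)=900; h_vv(-1)=-8, h_vv(0)=4, h_vv(1)=-8.
Saddle points occur where the two diagonal entries have opposite signs: (-1, 0), (1, -1), (1, 1), (2, 0), (4, -1), (4, 1). Count: 6.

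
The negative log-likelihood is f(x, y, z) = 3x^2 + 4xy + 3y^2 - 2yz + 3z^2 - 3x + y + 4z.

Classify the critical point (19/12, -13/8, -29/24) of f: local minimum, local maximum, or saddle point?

local minimum

The Hessian is constant: H = [[6, 4, 0], [4, 6, -2], [0, -2, 6]].
Leading principal minors: Δ₁ = 6, Δ₂ = 20, Δ₃ = 96.
All leading minors are positive, so H is positive definite: a local minimum.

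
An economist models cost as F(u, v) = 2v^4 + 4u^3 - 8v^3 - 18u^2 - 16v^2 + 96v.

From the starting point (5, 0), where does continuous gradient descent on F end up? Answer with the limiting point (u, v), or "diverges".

F is separable, so gradient descent decouples: u follows -∂F/∂u, v follows -∂F/∂v.
∂F/∂u = 12u(u - 3); at u=5 this is 120, so u decreases.
∂F/∂v = 8(v - 3)(v - 2)(v + 2); at v=0 this is 96, so v decreases.
u converges to its nearest critical value 3 (a local min of the u-part); v converges to -2. The iterate converges to (3, -2).

(3, -2)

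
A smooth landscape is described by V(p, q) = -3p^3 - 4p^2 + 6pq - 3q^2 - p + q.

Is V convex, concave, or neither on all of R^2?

neither

The term -3p^3 is cubic, so the Hessian is not constant.
∂²V/∂p² = -18p - 8, which takes both signs as p varies (negative for sufficiently large p). A diagonal entry of the Hessian changing sign means the Hessian is neither positive- nor negative-semidefinite on all of R^2.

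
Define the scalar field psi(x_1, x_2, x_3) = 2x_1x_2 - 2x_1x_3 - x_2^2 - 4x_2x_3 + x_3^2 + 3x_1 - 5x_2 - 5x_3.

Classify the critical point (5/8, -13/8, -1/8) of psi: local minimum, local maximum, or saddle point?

saddle point

The Hessian is constant: H = [[0, 2, -2], [2, -2, -4], [-2, -4, 2]].
Leading principal minors: Δ₁ = 0, Δ₂ = -4, Δ₃ = 32.
The minors fit neither the all-positive nor the alternating-sign pattern, so H is indefinite: a saddle point.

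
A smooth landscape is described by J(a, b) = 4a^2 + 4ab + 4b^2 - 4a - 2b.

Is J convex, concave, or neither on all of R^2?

J is quadratic, so its Hessian is the constant matrix H = [[8, 4], [4, 8]].
det(H) = 48, tr(H) = 16.
det(H) > 0 and tr(H) > 0, so H is positive definite everywhere: convex.

convex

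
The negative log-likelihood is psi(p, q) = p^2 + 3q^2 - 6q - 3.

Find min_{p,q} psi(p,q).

-6

psi(p,q) separates as A(p) + B(q) − 3, so its minimum is min A + min B − 3.
A'(p) = 2p vanishes at p ∈ {0}; B'(q) = 6q - 6 vanishes at q ∈ {1}.
Local minima of A (where A''>0): A(0)=0. Local minima of B: B(1)=-3.
So the global minimum of psi is A(0) + B(1) − 3 = 0 − 3 − 3 = -6, attained at (0, 1).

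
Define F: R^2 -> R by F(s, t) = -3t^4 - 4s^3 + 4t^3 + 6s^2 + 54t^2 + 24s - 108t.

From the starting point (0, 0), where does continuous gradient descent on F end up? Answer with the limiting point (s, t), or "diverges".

(-1, 1)

F is separable, so gradient descent decouples: s follows -∂F/∂s, t follows -∂F/∂t.
∂F/∂s = -12(s - 2)(s + 1); at s=0 this is 24, so s decreases.
∂F/∂t = -12(t - 3)(t - 1)(t + 3); at t=0 this is -108, so t increases.
s converges to its nearest critical value -1 (a local min of the s-part); t converges to 1. The iterate converges to (-1, 1).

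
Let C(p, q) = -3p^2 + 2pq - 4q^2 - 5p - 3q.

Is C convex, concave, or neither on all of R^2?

concave

C is quadratic, so its Hessian is the constant matrix H = [[-6, 2], [2, -8]].
det(H) = 44, tr(H) = -14.
det(H) > 0 and tr(H) < 0, so H is negative definite everywhere: concave.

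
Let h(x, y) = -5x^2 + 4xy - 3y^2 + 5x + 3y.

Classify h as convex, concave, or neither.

concave

h is quadratic, so its Hessian is the constant matrix H = [[-10, 4], [4, -6]].
det(H) = 44, tr(H) = -16.
det(H) > 0 and tr(H) < 0, so H is negative definite everywhere: concave.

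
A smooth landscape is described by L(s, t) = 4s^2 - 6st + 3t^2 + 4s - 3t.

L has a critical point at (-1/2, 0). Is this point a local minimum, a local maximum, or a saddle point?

local minimum

The Hessian of L is constant: H = [[8, -6], [-6, 6]].
det(H) = 8·6 − (-6)² = 12.
det(H) > 0 and tr(H) = 14 > 0, so H is positive definite and the point is a local minimum.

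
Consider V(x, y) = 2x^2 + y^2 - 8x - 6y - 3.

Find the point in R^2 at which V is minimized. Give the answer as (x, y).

(2, 3)

V(x,y) separates as P(x) + Q(y) − 3, so its minimum is min P + min Q − 3.
P'(x) = 4x - 8 vanishes at x ∈ {2}; Q'(y) = 2y - 6 vanishes at y ∈ {3}.
Local minima of P (where P''>0): P(2)=-8. Local minima of Q: Q(3)=-9.
So the global minimum of V is P(2) + Q(3) − 3 = -8 − 9 − 3 = -20, attained at (2, 3).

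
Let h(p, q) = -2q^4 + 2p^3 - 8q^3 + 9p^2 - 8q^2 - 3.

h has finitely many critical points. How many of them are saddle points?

3

h separates as a function of p plus a function of q, so ∇h=0 decouples.
∂h/∂p = 6p(p + 3) = 0 at p ∈ {-3, 0}; ∂h/∂q = -8q(q + 1)(q + 2) = 0 at q ∈ {-2, -1, 0}.
The Hessian is diagonal: diag(h_pp, h_qq). Second derivatives: h_pp(-3)=-18, h_pp(0)=18; h_qq(-2)=-16, h_qq(-1)=8, h_qq(0)=-16.
Saddle points occur where the two diagonal entries have opposite signs: (-3, -1), (0, -2), (0, 0). Count: 3.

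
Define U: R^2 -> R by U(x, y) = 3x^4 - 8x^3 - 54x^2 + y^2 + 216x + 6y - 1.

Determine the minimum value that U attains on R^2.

U(x,y) separates as P(x) + Q(y) − 1, so its minimum is min P + min Q − 1.
P'(x) = 12(x - 3)(x - 2)(x + 3) vanishes at x ∈ {-3, 2, 3}; Q'(y) = 2y + 6 vanishes at y ∈ {-3}.
Local minima of P (where P''>0): P(-3)=-675, P(3)=189. Local minima of Q: Q(-3)=-9.
So the global minimum of U is P(-3) + Q(-3) − 1 = -675 − 9 − 1 = -685, attained at (-3, -3).

-685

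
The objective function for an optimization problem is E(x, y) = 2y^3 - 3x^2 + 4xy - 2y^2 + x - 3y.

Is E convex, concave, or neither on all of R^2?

The term 2y^3 is cubic, so the Hessian is not constant.
∂²E/∂y² = 12y - 4, which takes both signs as y varies (negative for sufficiently negative y). A diagonal entry of the Hessian changing sign means the Hessian is neither positive- nor negative-semidefinite on all of R^2.

neither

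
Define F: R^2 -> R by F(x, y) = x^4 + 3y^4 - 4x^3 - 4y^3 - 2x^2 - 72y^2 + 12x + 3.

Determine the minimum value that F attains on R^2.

-646

F(x,y) separates as P(x) + Q(y) + 3, so its minimum is min P + min Q + 3.
P'(x) = 4(x - 3)(x - 1)(x + 1) vanishes at x ∈ {-1, 1, 3}; Q'(y) = 12y(y - 4)(y + 3) vanishes at y ∈ {-3, 0, 4}.
Local minima of P (where P''>0): P(-1)=-9, P(3)=-9. Local minima of Q: Q(-3)=-297, Q(4)=-640.
So the global minimum of F is P(-1) + Q(4) + 3 = -9 − 640 + 3 = -646, attained at (-1, 4).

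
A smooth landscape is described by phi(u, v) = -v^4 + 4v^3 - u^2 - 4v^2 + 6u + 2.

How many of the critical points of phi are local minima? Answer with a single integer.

0

phi separates as a function of u plus a function of v, so ∇phi=0 decouples.
∂phi/∂u = -2(u - 3) = 0 at u ∈ {3}; ∂phi/∂v = -4v(v - 2)(v - 1) = 0 at v ∈ {0, 1, 2}.
The Hessian is diagonal: diag(phi_uu, phi_vv). Second derivatives: phi_uu(3)=-2; phi_vv(0)=-8, phi_vv(1)=4, phi_vv(2)=-8.
Local minima occur where both diagonal entries positive: none. Count: 0.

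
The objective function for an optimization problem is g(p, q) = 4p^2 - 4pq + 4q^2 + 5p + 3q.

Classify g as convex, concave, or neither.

convex

g is quadratic, so its Hessian is the constant matrix H = [[8, -4], [-4, 8]].
det(H) = 48, tr(H) = 16.
det(H) > 0 and tr(H) > 0, so H is positive definite everywhere: convex.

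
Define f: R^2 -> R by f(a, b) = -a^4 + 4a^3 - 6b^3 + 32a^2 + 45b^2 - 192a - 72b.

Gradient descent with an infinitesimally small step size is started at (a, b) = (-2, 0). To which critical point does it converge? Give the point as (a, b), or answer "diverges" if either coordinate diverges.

(3, 1)

f is separable, so gradient descent decouples: a follows -∂f/∂a, b follows -∂f/∂b.
∂f/∂a = -4(a - 4)(a - 3)(a + 4); at a=-2 this is -240, so a increases.
∂f/∂b = -18(b - 4)(b - 1); at b=0 this is -72, so b increases.
a converges to its nearest critical value 3 (a local min of the a-part); b converges to 1. The iterate converges to (3, 1).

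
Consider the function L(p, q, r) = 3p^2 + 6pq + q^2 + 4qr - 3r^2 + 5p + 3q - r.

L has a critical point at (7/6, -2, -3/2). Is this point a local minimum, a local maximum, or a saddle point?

saddle point

The Hessian is constant: H = [[6, 6, 0], [6, 2, 4], [0, 4, -6]].
Leading principal minors: Δ₁ = 6, Δ₂ = -24, Δ₃ = 48.
The minors fit neither the all-positive nor the alternating-sign pattern, so H is indefinite: a saddle point.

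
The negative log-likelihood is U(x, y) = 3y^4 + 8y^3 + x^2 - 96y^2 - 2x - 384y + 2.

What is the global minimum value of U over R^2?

-1791

U(x,y) separates as P(x) + Q(y) + 2, so its minimum is min P + min Q + 2.
P'(x) = 2x - 2 vanishes at x ∈ {1}; Q'(y) = 12(y - 4)(y + 2)(y + 4) vanishes at y ∈ {-4, -2, 4}.
Local minima of P (where P''>0): P(1)=-1. Local minima of Q: Q(-4)=256, Q(4)=-1792.
So the global minimum of U is P(1) + Q(4) + 2 = -1 − 1792 + 2 = -1791, attained at (1, 4).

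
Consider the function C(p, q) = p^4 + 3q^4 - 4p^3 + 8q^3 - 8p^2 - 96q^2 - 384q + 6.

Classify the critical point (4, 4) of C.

local minimum

The mixed partial ∂²C/∂p∂q is 0, so the Hessian at any point is diag(C_pp, C_qq) = diag(4(3p^2 - 6p - 4), 12(3q^2 + 4q - 16)).
At (4, 4): H = diag(80, 576).
Both eigenvalues are positive, so H is positive definite: a local minimum.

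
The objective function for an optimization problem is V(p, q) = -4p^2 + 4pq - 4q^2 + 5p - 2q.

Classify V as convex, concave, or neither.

concave

V is quadratic, so its Hessian is the constant matrix H = [[-8, 4], [4, -8]].
det(H) = 48, tr(H) = -16.
det(H) > 0 and tr(H) < 0, so H is negative definite everywhere: concave.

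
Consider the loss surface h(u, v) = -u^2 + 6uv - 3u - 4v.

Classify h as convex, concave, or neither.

h is quadratic, so its Hessian is the constant matrix H = [[-2, 6], [6, 0]].
det(H) = -36, tr(H) = -2.
det(H) < 0, so H is indefinite: neither convex nor concave.

neither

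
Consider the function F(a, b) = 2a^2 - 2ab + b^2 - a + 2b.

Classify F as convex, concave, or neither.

F is quadratic, so its Hessian is the constant matrix H = [[4, -2], [-2, 2]].
det(H) = 4, tr(H) = 6.
det(H) > 0 and tr(H) > 0, so H is positive definite everywhere: convex.

convex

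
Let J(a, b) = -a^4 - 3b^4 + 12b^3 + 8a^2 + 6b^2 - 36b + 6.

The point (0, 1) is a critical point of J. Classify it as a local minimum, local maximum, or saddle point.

The mixed partial ∂²J/∂a∂b is 0, so the Hessian at any point is diag(J_aa, J_bb) = diag(4(-3a^2 + 4), 12(-3b^2 + 6b + 1)).
At (0, 1): H = diag(16, 48).
Both eigenvalues are positive, so H is positive definite: a local minimum.

local minimum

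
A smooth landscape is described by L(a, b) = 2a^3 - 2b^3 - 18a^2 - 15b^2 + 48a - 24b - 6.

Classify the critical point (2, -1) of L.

local maximum

The mixed partial ∂²L/∂a∂b is 0, so the Hessian at any point is diag(L_aa, L_bb) = diag(12(a - 3), -6(2b + 5)).
At (2, -1): H = diag(-12, -18).
Both eigenvalues are negative, so H is negative definite: a local maximum.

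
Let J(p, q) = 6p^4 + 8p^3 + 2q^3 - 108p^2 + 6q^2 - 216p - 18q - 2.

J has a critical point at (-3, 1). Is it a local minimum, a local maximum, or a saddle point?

local minimum

The mixed partial ∂²J/∂p∂q is 0, so the Hessian at any point is diag(J_pp, J_qq) = diag(24(3p^2 + 2p - 9), 12(q + 1)).
At (-3, 1): H = diag(288, 24).
Both eigenvalues are positive, so H is positive definite: a local minimum.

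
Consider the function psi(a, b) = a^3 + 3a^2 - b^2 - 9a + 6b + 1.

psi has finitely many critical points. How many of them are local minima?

psi separates as a function of a plus a function of b, so ∇psi=0 decouples.
∂psi/∂a = 3(a - 1)(a + 3) = 0 at a ∈ {-3, 1}; ∂psi/∂b = -2(b - 3) = 0 at b ∈ {3}.
The Hessian is diagonal: diag(psi_aa, psi_bb). Second derivatives: psi_aa(-3)=-12, psi_aa(1)=12; psi_bb(3)=-2.
Local minima occur where both diagonal entries positive: none. Count: 0.

0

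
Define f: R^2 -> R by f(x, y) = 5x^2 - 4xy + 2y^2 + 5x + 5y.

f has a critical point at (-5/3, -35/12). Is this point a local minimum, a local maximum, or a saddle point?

local minimum

The Hessian of f is constant: H = [[10, -4], [-4, 4]].
det(H) = 10·4 − (-4)² = 24.
det(H) > 0 and tr(H) = 14 > 0, so H is positive definite and the point is a local minimum.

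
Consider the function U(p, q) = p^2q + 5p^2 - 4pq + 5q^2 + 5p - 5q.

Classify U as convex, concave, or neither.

neither

The term p^2q is cubic, so the Hessian is not constant.
∂²U/∂p² = 2q + 10, which takes both signs as q varies (negative for sufficiently negative q). A diagonal entry of the Hessian changing sign means the Hessian is neither positive- nor negative-semidefinite on all of R^2.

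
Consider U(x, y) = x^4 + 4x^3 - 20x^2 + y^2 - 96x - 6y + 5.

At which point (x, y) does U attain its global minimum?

U(x,y) separates as P(x) + Q(y) + 5, so its minimum is min P + min Q + 5.
P'(x) = 4(x - 3)(x + 2)(x + 4) vanishes at x ∈ {-4, -2, 3}; Q'(y) = 2y - 6 vanishes at y ∈ {3}.
Local minima of P (where P''>0): P(-4)=64, P(3)=-279. Local minima of Q: Q(3)=-9.
So the global minimum of U is P(3) + Q(3) + 5 = -279 − 9 + 5 = -283, attained at (3, 3).

(3, 3)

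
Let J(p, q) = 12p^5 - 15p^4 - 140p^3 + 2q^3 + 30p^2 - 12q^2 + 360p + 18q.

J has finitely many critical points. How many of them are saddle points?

4

J separates as a function of p plus a function of q, so ∇J=0 decouples.
∂J/∂p = 60(p - 3)(p - 1)(p + 1)(p + 2) = 0 at p ∈ {-2, -1, 1, 3}; ∂J/∂q = 6(q - 3)(q - 1) = 0 at q ∈ {1, 3}.
The Hessian is diagonal: diag(J_pp, J_qq). Second derivatives: J_pp(-2)=-900, J_pp(-1)=480, J_pp(1)=-720, J_pp(3)=2400; J_qq(1)=-12, J_qq(3)=12.
Saddle points occur where the two diagonal entries have opposite signs: (-2, 3), (-1, 1), (1, 3), (3, 1). Count: 4.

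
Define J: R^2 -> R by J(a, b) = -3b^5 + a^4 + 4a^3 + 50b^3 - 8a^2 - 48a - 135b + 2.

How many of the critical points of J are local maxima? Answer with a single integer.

2

J separates as a function of a plus a function of b, so ∇J=0 decouples.
∂J/∂a = 4(a - 2)(a + 2)(a + 3) = 0 at a ∈ {-3, -2, 2}; ∂J/∂b = -15(b - 3)(b - 1)(b + 1)(b + 3) = 0 at b ∈ {-3, -1, 1, 3}.
The Hessian is diagonal: diag(J_aa, J_bb). Second derivatives: J_aa(-3)=20, J_aa(-2)=-16, J_aa(2)=80; J_bb(-3)=720, J_bb(-1)=-240, J_bb(1)=240, J_bb(3)=-720.
Local maxima occur where both diagonal entries negative: (-2, -1), (-2, 3). Count: 2.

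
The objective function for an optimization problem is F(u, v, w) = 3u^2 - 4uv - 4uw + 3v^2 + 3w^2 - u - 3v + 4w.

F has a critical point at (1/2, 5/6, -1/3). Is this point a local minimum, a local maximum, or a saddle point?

The Hessian is constant: H = [[6, -4, -4], [-4, 6, 0], [-4, 0, 6]].
Leading principal minors: Δ₁ = 6, Δ₂ = 20, Δ₃ = 24.
All leading minors are positive, so H is positive definite: a local minimum.

local minimum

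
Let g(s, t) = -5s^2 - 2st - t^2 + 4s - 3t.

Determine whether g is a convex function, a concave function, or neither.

g is quadratic, so its Hessian is the constant matrix H = [[-10, -2], [-2, -2]].
det(H) = 16, tr(H) = -12.
det(H) > 0 and tr(H) < 0, so H is negative definite everywhere: concave.

concave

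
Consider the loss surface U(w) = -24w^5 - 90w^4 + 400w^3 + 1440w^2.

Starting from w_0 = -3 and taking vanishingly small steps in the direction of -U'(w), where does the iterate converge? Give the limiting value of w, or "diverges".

U'(w) = -120w(w - 3)(w + 2)(w + 4), so U'(-3) = 2160.
Gradient descent moves in the -U' direction, i.e. w is decreasing.
The nearest critical point in that direction is w = -4, where U'' = 6720 > 0 (a local minimum). The iterate converges there.

-4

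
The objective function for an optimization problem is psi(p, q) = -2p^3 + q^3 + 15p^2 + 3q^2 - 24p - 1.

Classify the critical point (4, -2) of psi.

The mixed partial ∂²psi/∂p∂q is 0, so the Hessian at any point is diag(psi_pp, psi_qq) = diag(6(-2p + 5), 6(q + 1)).
At (4, -2): H = diag(-18, -6).
Both eigenvalues are negative, so H is negative definite: a local maximum.

local maximum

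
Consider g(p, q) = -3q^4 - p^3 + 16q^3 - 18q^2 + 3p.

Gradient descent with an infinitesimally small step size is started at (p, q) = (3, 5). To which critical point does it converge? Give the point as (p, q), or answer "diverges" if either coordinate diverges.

g is separable, so gradient descent decouples: p follows -∂g/∂p, q follows -∂g/∂q.
∂g/∂p = -3(p - 1)(p + 1); at p=3 this is -24, so p increases.
∂g/∂q = -12q(q - 3)(q - 1); at q=5 this is -480, so q increases.
The p-coordinate has no critical point in that direction and runs off to infinity.

diverges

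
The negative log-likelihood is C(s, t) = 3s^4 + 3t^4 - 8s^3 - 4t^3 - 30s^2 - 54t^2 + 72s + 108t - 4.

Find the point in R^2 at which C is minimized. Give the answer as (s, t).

C(s,t) separates as P(s) + Q(t) − 4, so its minimum is min P + min Q − 4.
P'(s) = 12(s - 3)(s - 1)(s + 2) vanishes at s ∈ {-2, 1, 3}; Q'(t) = 12(t - 3)(t - 1)(t + 3) vanishes at t ∈ {-3, 1, 3}.
Local minima of P (where P''>0): P(-2)=-152, P(3)=-27. Local minima of Q: Q(-3)=-459, Q(3)=-27.
So the global minimum of C is P(-2) + Q(-3) − 4 = -152 − 459 − 4 = -615, attained at (-2, -3).

(-2, -3)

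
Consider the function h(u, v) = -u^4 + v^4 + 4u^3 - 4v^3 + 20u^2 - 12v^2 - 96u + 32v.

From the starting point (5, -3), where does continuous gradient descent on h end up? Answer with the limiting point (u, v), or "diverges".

h is separable, so gradient descent decouples: u follows -∂h/∂u, v follows -∂h/∂v.
∂h/∂u = -4(u - 4)(u - 2)(u + 3); at u=5 this is -96, so u increases.
∂h/∂v = 4(v - 4)(v - 1)(v + 2); at v=-3 this is -112, so v increases.
The u-coordinate has no critical point in that direction and runs off to infinity.

diverges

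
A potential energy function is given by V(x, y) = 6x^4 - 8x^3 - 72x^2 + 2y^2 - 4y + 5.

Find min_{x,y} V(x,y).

V(x,y) separates as P(x) + Q(y) + 5, so its minimum is min P + min Q + 5.
P'(x) = 24x(x - 3)(x + 2) vanishes at x ∈ {-2, 0, 3}; Q'(y) = 4y - 4 vanishes at y ∈ {1}.
Local minima of P (where P''>0): P(-2)=-128, P(3)=-378. Local minima of Q: Q(1)=-2.
So the global minimum of V is P(3) + Q(1) + 5 = -378 − 2 + 5 = -375, attained at (3, 1).

-375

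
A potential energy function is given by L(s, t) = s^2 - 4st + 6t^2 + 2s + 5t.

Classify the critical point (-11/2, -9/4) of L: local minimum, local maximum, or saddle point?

local minimum

The Hessian of L is constant: H = [[2, -4], [-4, 12]].
det(H) = 2·12 − (-4)² = 8.
det(H) > 0 and tr(H) = 14 > 0, so H is positive definite and the point is a local minimum.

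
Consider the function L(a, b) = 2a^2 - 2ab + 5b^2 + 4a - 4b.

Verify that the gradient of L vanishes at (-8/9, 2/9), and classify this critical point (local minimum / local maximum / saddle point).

∇L = (4a - 2b + 4, -2a + 10b - 4); substituting (-8/9, 2/9) gives ∇L = (0, 0), so (-8/9, 2/9) is indeed a critical point.
The Hessian of L is constant: H = [[4, -2], [-2, 10]].
det(H) = 4·10 − (-2)² = 36.
det(H) > 0 and tr(H) = 14 > 0, so H is positive definite and the point is a local minimum.

local minimum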